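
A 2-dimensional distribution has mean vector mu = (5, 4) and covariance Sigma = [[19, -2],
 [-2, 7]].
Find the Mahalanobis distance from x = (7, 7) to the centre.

Step 1 — centre the observation: (x - mu) = (2, 3).

Step 2 — invert Sigma. det(Sigma) = 19·7 - (-2)² = 129.
  Sigma^{-1} = (1/det) · [[d, -b], [-b, a]] = [[0.0543, 0.0155],
 [0.0155, 0.1473]].

Step 3 — form the quadratic (x - mu)^T · Sigma^{-1} · (x - mu):
  Sigma^{-1} · (x - mu) = (0.155, 0.4729).
  (x - mu)^T · [Sigma^{-1} · (x - mu)] = (2)·(0.155) + (3)·(0.4729) = 1.7287.

Step 4 — take square root: d = √(1.7287) ≈ 1.3148.

d(x, mu) = √(1.7287) ≈ 1.3148


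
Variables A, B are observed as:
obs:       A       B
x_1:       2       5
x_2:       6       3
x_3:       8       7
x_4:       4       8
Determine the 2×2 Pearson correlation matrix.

Step 1 — column means:
  mean(A) = (2 + 6 + 8 + 4) / 4 = 20/4 = 5
  mean(B) = (5 + 3 + 7 + 8) / 4 = 23/4 = 5.75

Step 2 — sample variances and covariances s[i,j] = (1/(n-1)) · Σ_k (x_{k,i} - mean_i) · (x_{k,j} - mean_j), with n-1 = 3:
  s[A,A] = ((-3)·(-3) + (1)·(1) + (3)·(3) + (-1)·(-1)) / 3 = 20/3 = 6.6667
  s[A,B] = ((-3)·(-0.75) + (1)·(-2.75) + (3)·(1.25) + (-1)·(2.25)) / 3 = 1/3 = 0.3333
  s[B,B] = ((-0.75)·(-0.75) + (-2.75)·(-2.75) + (1.25)·(1.25) + (2.25)·(2.25)) / 3 = 14.75/3 = 4.9167
  Sample standard deviations s_i = √(s[i,i]):
  s(A) = √(6.6667) = 2.582
  s(B) = √(4.9167) = 2.2174

Step 3 — r_{ij} = s_{ij} / (s_i · s_j):
  r[A,A] = 1 (diagonal).
  r[A,B] = 0.3333 / (2.582 · 2.2174) = 0.3333 / 5.7252 = 0.0582
  r[B,B] = 1 (diagonal).

R is symmetric with unit diagonal. Assembling:

R = [[1, 0.0582],
 [0.0582, 1]]


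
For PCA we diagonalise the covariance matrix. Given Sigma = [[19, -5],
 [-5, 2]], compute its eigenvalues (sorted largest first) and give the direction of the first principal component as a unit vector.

Step 1 — characteristic polynomial of 2×2 Sigma:
  det(Sigma - λI) = λ² - trace · λ + det = 0.
  trace = 19 + 2 = 21, det = 19·2 - (-5)² = 13.
Step 2 — discriminant:
  Δ = trace² - 4·det = 441 - 52 = 389.
Step 3 — eigenvalues:
  λ = (trace ± √Δ)/2 = (21 ± 19.7231)/2,
  λ_1 = 20.3615,  λ_2 = 0.6385.

Step 4 — unit eigenvector for λ_1: solve (Sigma - λ_1 I)v = 0. First row:
  (19 - 20.3615)·v_x + (-5)·v_y = 0, i.e. (-1.3615)·v_x + (-5)·v_y = 0,
  so v ∝ (b, λ_1 - a) = (-5, 1.3615); multiply by -1 so the first entry is positive: u = (5, -1.3615).
  ||u|| = √((5)² + (-1.3615)²) = √(26.8538) ≈ 5.1821,
  v_1 = u/||u|| ≈ (0.9649, -0.2627) (||v_1|| = 1).

λ_1 = 20.3615,  λ_2 = 0.6385;  v_1 ≈ (0.9649, -0.2627)


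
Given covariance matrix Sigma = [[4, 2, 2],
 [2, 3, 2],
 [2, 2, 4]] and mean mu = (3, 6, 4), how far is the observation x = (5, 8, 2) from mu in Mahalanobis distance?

Step 1 — centre the observation: (x - mu) = (2, 2, -2).

Step 2 — invert Sigma (cofactor / det for 3×3, or solve directly):
  Sigma^{-1} = [[0.4, -0.2, -0.1],
 [-0.2, 0.6, -0.2],
 [-0.1, -0.2, 0.4]].

Step 3 — form the quadratic (x - mu)^T · Sigma^{-1} · (x - mu):
  Sigma^{-1} · (x - mu) = (0.6, 1.2, -1.4).
  (x - mu)^T · [Sigma^{-1} · (x - mu)] = (2)·(0.6) + (2)·(1.2) + (-2)·(-1.4) = 6.4.

Step 4 — take square root: d = √(6.4) ≈ 2.5298.

d(x, mu) = √(6.4) ≈ 2.5298


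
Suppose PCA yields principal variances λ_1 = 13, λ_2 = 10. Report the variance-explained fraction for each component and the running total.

Step 1 — total variance = trace(Sigma) = Σ λ_i = 13 + 10 = 23.

Step 2 — fraction explained by component i = λ_i / Σ λ:
  PC1: 13/23 = 0.5652
  PC2: 10/23 = 0.4348

Step 3 — cumulative fraction after k components = (λ_1 + ... + λ_k) / Σ λ:
  k = 1: 13/23 = 0.5652
  k = 2: (13 + 10)/23 = 23/23 = 1

Summary (fraction, with percent):

explained: PC1 0.5652 (56.52%), PC2 0.4348 (43.48%);  cumulative: 0.5652, 1


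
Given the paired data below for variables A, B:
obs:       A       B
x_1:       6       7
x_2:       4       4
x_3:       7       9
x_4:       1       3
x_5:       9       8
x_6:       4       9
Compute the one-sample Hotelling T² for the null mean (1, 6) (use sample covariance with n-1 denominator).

Step 1 — sample mean vector:
  mean(A) = (6 + 4 + 7 + 1 + 9 + 4) / 6 = 31/6 = 5.1667
  mean(B) = (7 + 4 + 9 + 3 + 8 + 9) / 6 = 40/6 = 6.6667
  x̄ = (5.1667, 6.6667),  deviation x̄ - mu_0 = (5.1667, 6.6667) - (1, 6) = (4.1667, 0.6667).

Step 2 — sample covariance matrix, S[i,j] = (1/(n-1)) · Σ_k (x_{k,i} - mean_i) · (x_{k,j} - mean_j), divisor n-1 = 5:
  S[A,A] = ((0.8333)·(0.8333) + (-1.1667)·(-1.1667) + (1.8333)·(1.8333) + (-4.1667)·(-4.1667) + (3.8333)·(3.8333) + (-1.1667)·(-1.1667)) / 5 = 38.8333/5 = 7.7667
  S[A,B] = ((0.8333)·(0.3333) + (-1.1667)·(-2.6667) + (1.8333)·(2.3333) + (-4.1667)·(-3.6667) + (3.8333)·(1.3333) + (-1.1667)·(2.3333)) / 5 = 25.3333/5 = 5.0667
  S[B,B] = ((0.3333)·(0.3333) + (-2.6667)·(-2.6667) + (2.3333)·(2.3333) + (-3.6667)·(-3.6667) + (1.3333)·(1.3333) + (2.3333)·(2.3333)) / 5 = 33.3333/5 = 6.6667
  S = [[7.7667, 5.0667],
 [5.0667, 6.6667]].

Step 3 — invert S. det(S) = 7.7667·6.6667 - (5.0667)² = 26.1067.
  S^{-1} = (1/det) · [[d, -b], [-b, a]] = [[0.2554, -0.1941],
 [-0.1941, 0.2975]].

Step 4 — quadratic form (x̄ - mu_0)^T · S^{-1} · (x̄ - mu_0):
  S^{-1} · (x̄ - mu_0) = (0.9346, -0.6103),
  (x̄ - mu_0)^T · [...] = (4.1667)·(0.9346) + (0.6667)·(-0.6103) = 3.4874.

Step 5 — scale by n: T² = 6 · 3.4874 = 20.9244.

T² ≈ 20.9244


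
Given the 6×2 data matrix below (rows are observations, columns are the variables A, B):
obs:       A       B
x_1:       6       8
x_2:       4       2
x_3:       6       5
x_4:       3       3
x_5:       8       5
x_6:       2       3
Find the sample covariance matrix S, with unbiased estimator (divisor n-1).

Step 1 — column means:
  mean(A) = (6 + 4 + 6 + 3 + 8 + 2) / 6 = 29/6 = 4.8333
  mean(B) = (8 + 2 + 5 + 3 + 5 + 3) / 6 = 26/6 = 4.3333

Step 2 — sample covariance S[i,j] = (1/(n-1)) · Σ_k (x_{k,i} - mean_i) · (x_{k,j} - mean_j), with n-1 = 5.
  S[A,A] = ((1.1667)·(1.1667) + (-0.8333)·(-0.8333) + (1.1667)·(1.1667) + (-1.8333)·(-1.8333) + (3.1667)·(3.1667) + (-2.8333)·(-2.8333)) / 5 = 24.8333/5 = 4.9667
  S[A,B] = ((1.1667)·(3.6667) + (-0.8333)·(-2.3333) + (1.1667)·(0.6667) + (-1.8333)·(-1.3333) + (3.1667)·(0.6667) + (-2.8333)·(-1.3333)) / 5 = 15.3333/5 = 3.0667
  S[B,B] = ((3.6667)·(3.6667) + (-2.3333)·(-2.3333) + (0.6667)·(0.6667) + (-1.3333)·(-1.3333) + (0.6667)·(0.6667) + (-1.3333)·(-1.3333)) / 5 = 23.3333/5 = 4.6667

S is symmetric (S[j,i] = S[i,j]). Assembling:

S = [[4.9667, 3.0667],
 [3.0667, 4.6667]]


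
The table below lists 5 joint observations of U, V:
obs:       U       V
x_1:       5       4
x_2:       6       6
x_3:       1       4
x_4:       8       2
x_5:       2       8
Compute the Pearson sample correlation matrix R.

Step 1 — column means:
  mean(U) = (5 + 6 + 1 + 8 + 2) / 5 = 22/5 = 4.4
  mean(V) = (4 + 6 + 4 + 2 + 8) / 5 = 24/5 = 4.8

Step 2 — sample variances and covariances s[i,j] = (1/(n-1)) · Σ_k (x_{k,i} - mean_i) · (x_{k,j} - mean_j), with n-1 = 4:
  s[U,U] = ((0.6)·(0.6) + (1.6)·(1.6) + (-3.4)·(-3.4) + (3.6)·(3.6) + (-2.4)·(-2.4)) / 4 = 33.2/4 = 8.3
  s[U,V] = ((0.6)·(-0.8) + (1.6)·(1.2) + (-3.4)·(-0.8) + (3.6)·(-2.8) + (-2.4)·(3.2)) / 4 = -13.6/4 = -3.4
  s[V,V] = ((-0.8)·(-0.8) + (1.2)·(1.2) + (-0.8)·(-0.8) + (-2.8)·(-2.8) + (3.2)·(3.2)) / 4 = 20.8/4 = 5.2
  Sample standard deviations s_i = √(s[i,i]):
  s(U) = √(8.3) = 2.881
  s(V) = √(5.2) = 2.2804

Step 3 — r_{ij} = s_{ij} / (s_i · s_j):
  r[U,U] = 1 (diagonal).
  r[U,V] = -3.4 / (2.881 · 2.2804) = -3.4 / 6.5696 = -0.5175
  r[V,V] = 1 (diagonal).

R is symmetric with unit diagonal. Assembling:

R = [[1, -0.5175],
 [-0.5175, 1]]


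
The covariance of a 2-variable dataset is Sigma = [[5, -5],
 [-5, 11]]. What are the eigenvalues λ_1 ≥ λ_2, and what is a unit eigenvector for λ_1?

Step 1 — characteristic polynomial of 2×2 Sigma:
  det(Sigma - λI) = λ² - trace · λ + det = 0.
  trace = 5 + 11 = 16, det = 5·11 - (-5)² = 30.
Step 2 — discriminant:
  Δ = trace² - 4·det = 256 - 120 = 136.
Step 3 — eigenvalues:
  λ = (trace ± √Δ)/2 = (16 ± 11.6619)/2,
  λ_1 = 13.831,  λ_2 = 2.169.

Step 4 — unit eigenvector for λ_1: solve (Sigma - λ_1 I)v = 0. First row:
  (5 - 13.831)·v_x + (-5)·v_y = 0, i.e. (-8.831)·v_x + (-5)·v_y = 0,
  so v ∝ (b, λ_1 - a) = (-5, 8.831); multiply by -1 so the first entry is positive: u = (5, -8.831).
  ||u|| = √((5)² + (-8.831)²) = √(102.9857) ≈ 10.1482,
  v_1 = u/||u|| ≈ (0.4927, -0.8702) (||v_1|| = 1).

λ_1 = 13.831,  λ_2 = 2.169;  v_1 ≈ (0.4927, -0.8702)


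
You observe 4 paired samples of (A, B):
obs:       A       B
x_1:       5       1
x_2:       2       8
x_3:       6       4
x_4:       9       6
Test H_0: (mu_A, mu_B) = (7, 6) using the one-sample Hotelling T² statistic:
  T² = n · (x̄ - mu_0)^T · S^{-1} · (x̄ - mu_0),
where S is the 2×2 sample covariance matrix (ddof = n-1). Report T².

Step 1 — sample mean vector:
  mean(A) = (5 + 2 + 6 + 9) / 4 = 22/4 = 5.5
  mean(B) = (1 + 8 + 4 + 6) / 4 = 19/4 = 4.75
  x̄ = (5.5, 4.75),  deviation x̄ - mu_0 = (5.5, 4.75) - (7, 6) = (-1.5, -1.25).

Step 2 — sample covariance matrix, S[i,j] = (1/(n-1)) · Σ_k (x_{k,i} - mean_i) · (x_{k,j} - mean_j), divisor n-1 = 3:
  S[A,A] = ((-0.5)·(-0.5) + (-3.5)·(-3.5) + (0.5)·(0.5) + (3.5)·(3.5)) / 3 = 25/3 = 8.3333
  S[A,B] = ((-0.5)·(-3.75) + (-3.5)·(3.25) + (0.5)·(-0.75) + (3.5)·(1.25)) / 3 = -5.5/3 = -1.8333
  S[B,B] = ((-3.75)·(-3.75) + (3.25)·(3.25) + (-0.75)·(-0.75) + (1.25)·(1.25)) / 3 = 26.75/3 = 8.9167
  S = [[8.3333, -1.8333],
 [-1.8333, 8.9167]].

Step 3 — invert S. det(S) = 8.3333·8.9167 - (-1.8333)² = 70.9444.
  S^{-1} = (1/det) · [[d, -b], [-b, a]] = [[0.1257, 0.0258],
 [0.0258, 0.1175]].

Step 4 — quadratic form (x̄ - mu_0)^T · S^{-1} · (x̄ - mu_0):
  S^{-1} · (x̄ - mu_0) = (-0.2208, -0.1856),
  (x̄ - mu_0)^T · [...] = (-1.5)·(-0.2208) + (-1.25)·(-0.1856) = 0.5632.

Step 5 — scale by n: T² = 4 · 0.5632 = 2.2529.

T² ≈ 2.2529


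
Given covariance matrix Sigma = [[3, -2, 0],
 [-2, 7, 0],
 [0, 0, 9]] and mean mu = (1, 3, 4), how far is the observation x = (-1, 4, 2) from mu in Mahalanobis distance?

Step 1 — centre the observation: (x - mu) = (-2, 1, -2).

Step 2 — invert Sigma (cofactor / det for 3×3, or solve directly):
  Sigma^{-1} = [[0.4118, 0.1176, 0],
 [0.1176, 0.1765, 0],
 [0, 0, 0.1111]].

Step 3 — form the quadratic (x - mu)^T · Sigma^{-1} · (x - mu):
  Sigma^{-1} · (x - mu) = (-0.7059, -0.0588, -0.2222).
  (x - mu)^T · [Sigma^{-1} · (x - mu)] = (-2)·(-0.7059) + (1)·(-0.0588) + (-2)·(-0.2222) = 1.7974.

Step 4 — take square root: d = √(1.7974) ≈ 1.3407.

d(x, mu) = √(1.7974) ≈ 1.3407


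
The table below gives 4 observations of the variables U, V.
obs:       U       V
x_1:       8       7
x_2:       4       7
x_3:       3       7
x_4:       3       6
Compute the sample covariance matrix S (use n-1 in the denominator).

Step 1 — column means:
  mean(U) = (8 + 4 + 3 + 3) / 4 = 18/4 = 4.5
  mean(V) = (7 + 7 + 7 + 6) / 4 = 27/4 = 6.75

Step 2 — sample covariance S[i,j] = (1/(n-1)) · Σ_k (x_{k,i} - mean_i) · (x_{k,j} - mean_j), with n-1 = 3.
  S[U,U] = ((3.5)·(3.5) + (-0.5)·(-0.5) + (-1.5)·(-1.5) + (-1.5)·(-1.5)) / 3 = 17/3 = 5.6667
  S[U,V] = ((3.5)·(0.25) + (-0.5)·(0.25) + (-1.5)·(0.25) + (-1.5)·(-0.75)) / 3 = 1.5/3 = 0.5
  S[V,V] = ((0.25)·(0.25) + (0.25)·(0.25) + (0.25)·(0.25) + (-0.75)·(-0.75)) / 3 = 0.75/3 = 0.25

S is symmetric (S[j,i] = S[i,j]). Assembling:

S = [[5.6667, 0.5],
 [0.5, 0.25]]


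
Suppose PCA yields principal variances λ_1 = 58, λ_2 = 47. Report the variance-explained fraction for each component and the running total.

Step 1 — total variance = trace(Sigma) = Σ λ_i = 58 + 47 = 105.

Step 2 — fraction explained by component i = λ_i / Σ λ:
  PC1: 58/105 = 0.5524
  PC2: 47/105 = 0.4476

Step 3 — cumulative fraction after k components = (λ_1 + ... + λ_k) / Σ λ:
  k = 1: 58/105 = 0.5524
  k = 2: (58 + 47)/105 = 105/105 = 1

Summary (fraction, with percent):

explained: PC1 0.5524 (55.24%), PC2 0.4476 (44.76%);  cumulative: 0.5524, 1


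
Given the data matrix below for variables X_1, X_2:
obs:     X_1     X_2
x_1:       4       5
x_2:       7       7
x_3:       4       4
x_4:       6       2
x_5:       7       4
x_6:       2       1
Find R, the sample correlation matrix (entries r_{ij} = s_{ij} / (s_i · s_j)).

Step 1 — column means:
  mean(X_1) = (4 + 7 + 4 + 6 + 7 + 2) / 6 = 30/6 = 5
  mean(X_2) = (5 + 7 + 4 + 2 + 4 + 1) / 6 = 23/6 = 3.8333

Step 2 — sample variances and covariances s[i,j] = (1/(n-1)) · Σ_k (x_{k,i} - mean_i) · (x_{k,j} - mean_j), with n-1 = 5:
  s[X_1,X_1] = ((-1)·(-1) + (2)·(2) + (-1)·(-1) + (1)·(1) + (2)·(2) + (-3)·(-3)) / 5 = 20/5 = 4
  s[X_1,X_2] = ((-1)·(1.1667) + (2)·(3.1667) + (-1)·(0.1667) + (1)·(-1.8333) + (2)·(0.1667) + (-3)·(-2.8333)) / 5 = 12/5 = 2.4
  s[X_2,X_2] = ((1.1667)·(1.1667) + (3.1667)·(3.1667) + (0.1667)·(0.1667) + (-1.8333)·(-1.8333) + (0.1667)·(0.1667) + (-2.8333)·(-2.8333)) / 5 = 22.8333/5 = 4.5667
  Sample standard deviations s_i = √(s[i,i]):
  s(X_1) = √(4) = 2
  s(X_2) = √(4.5667) = 2.137

Step 3 — r_{ij} = s_{ij} / (s_i · s_j):
  r[X_1,X_1] = 1 (diagonal).
  r[X_1,X_2] = 2.4 / (2 · 2.137) = 2.4 / 4.274 = 0.5615
  r[X_2,X_2] = 1 (diagonal).

R is symmetric with unit diagonal. Assembling:

R = [[1, 0.5615],
 [0.5615, 1]]


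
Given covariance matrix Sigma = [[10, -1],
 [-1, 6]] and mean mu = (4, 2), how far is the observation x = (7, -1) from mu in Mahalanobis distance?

Step 1 — centre the observation: (x - mu) = (3, -3).

Step 2 — invert Sigma. det(Sigma) = 10·6 - (-1)² = 59.
  Sigma^{-1} = (1/det) · [[d, -b], [-b, a]] = [[0.1017, 0.0169],
 [0.0169, 0.1695]].

Step 3 — form the quadratic (x - mu)^T · Sigma^{-1} · (x - mu):
  Sigma^{-1} · (x - mu) = (0.2542, -0.4576).
  (x - mu)^T · [Sigma^{-1} · (x - mu)] = (3)·(0.2542) + (-3)·(-0.4576) = 2.1356.

Step 4 — take square root: d = √(2.1356) ≈ 1.4614.

d(x, mu) = √(2.1356) ≈ 1.4614


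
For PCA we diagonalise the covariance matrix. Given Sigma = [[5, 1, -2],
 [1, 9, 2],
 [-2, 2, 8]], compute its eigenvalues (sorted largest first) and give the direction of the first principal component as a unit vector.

Step 1 — characteristic polynomial p(λ) = det(λI - Sigma) = λ³ - tr·λ² + c_1·λ - det, where tr = trace, c_1 = sum of the principal 2×2 minors, det = det(Sigma):
  tr = 5 + 9 + 8 = 22,
  c_1 = (5·9 - (1)²) + (5·8 - (-2)²) + (9·8 - (2)²) = 44 + 36 + 68 = 148,
  det = 5·(9·8 - (2)²) - (1)·((1)·8 - (2)·(-2)) + (-2)·((1)·(2) - 9·(-2)) = 5·(68) - (1)·(12) + (-2)·(20) = 288.
  So p(λ) = λ³ - 22λ² + 148λ - 288.
Step 2 — look for an integer root (rational root theorem: any rational root is an integer divisor of 288). Testing λ = 8:
  p(8) = 512 - 1408 + 1184 - 288 = 0  ✓
  Dividing out (λ - 8): p(λ) = (λ - 8)(λ² - 14λ + 36).
Step 3 — remaining eigenvalues from the quadratic λ² - 14λ + 36 = 0:
  Δ = 14² - 4·36 = 196 - 144 = 52,  λ = (14 ± √52)/2 = (14 ± 7.2111)/2 ≈ 10.6056 or 3.3944.
  Sorted: λ_1 = 10.6056,  λ_2 = 8,  λ_3 = 3.3944  (check: sum = 22 = tr ✓).

Step 4 — unit eigenvector for λ_1 ≈ 10.6056: v spans the null space of (Sigma - λ_1 I), whose rows are
  r_1 = (-5.6056, 1, -2),  r_2 = (1, -1.6056, 2),  r_3 = (-2, 2, -2.6056).
  v is orthogonal to every row, so take v ∝ r_1 × r_2 = ((1)·(2) - (-2)·(-1.6056), (-2)·(1) - (-5.6056)·(2), (-5.6056)·(-1.6056) - (1)·(1)) ≈ (-1.2111, 9.2111, 8).
  Rescale (multiply by -1 so the first nonzero entry is positive): u = (1.2111, -9.2111, -8).
  ||u|| = √((1.2111)² + (-9.2111)² + (-8)²) = √(150.3112) ≈ 12.2601,  v_1 = u/||u|| ≈ (0.0988, -0.7513, -0.6525) (||v_1|| = 1).

λ_1 = 10.6056,  λ_2 = 8,  λ_3 = 3.3944;  v_1 ≈ (0.0988, -0.7513, -0.6525)


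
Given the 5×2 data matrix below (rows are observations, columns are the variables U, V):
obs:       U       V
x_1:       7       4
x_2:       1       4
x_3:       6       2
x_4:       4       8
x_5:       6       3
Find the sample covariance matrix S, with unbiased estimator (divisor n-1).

Step 1 — column means:
  mean(U) = (7 + 1 + 6 + 4 + 6) / 5 = 24/5 = 4.8
  mean(V) = (4 + 4 + 2 + 8 + 3) / 5 = 21/5 = 4.2

Step 2 — sample covariance S[i,j] = (1/(n-1)) · Σ_k (x_{k,i} - mean_i) · (x_{k,j} - mean_j), with n-1 = 4.
  S[U,U] = ((2.2)·(2.2) + (-3.8)·(-3.8) + (1.2)·(1.2) + (-0.8)·(-0.8) + (1.2)·(1.2)) / 4 = 22.8/4 = 5.7
  S[U,V] = ((2.2)·(-0.2) + (-3.8)·(-0.2) + (1.2)·(-2.2) + (-0.8)·(3.8) + (1.2)·(-1.2)) / 4 = -6.8/4 = -1.7
  S[V,V] = ((-0.2)·(-0.2) + (-0.2)·(-0.2) + (-2.2)·(-2.2) + (3.8)·(3.8) + (-1.2)·(-1.2)) / 4 = 20.8/4 = 5.2

S is symmetric (S[j,i] = S[i,j]). Assembling:

S = [[5.7, -1.7],
 [-1.7, 5.2]]


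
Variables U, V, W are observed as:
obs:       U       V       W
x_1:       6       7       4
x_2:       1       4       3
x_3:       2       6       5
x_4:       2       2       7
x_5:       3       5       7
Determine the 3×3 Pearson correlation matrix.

Step 1 — column means:
  mean(U) = (6 + 1 + 2 + 2 + 3) / 5 = 14/5 = 2.8
  mean(V) = (7 + 4 + 6 + 2 + 5) / 5 = 24/5 = 4.8
  mean(W) = (4 + 3 + 5 + 7 + 7) / 5 = 26/5 = 5.2

Step 2 — sample variances and covariances s[i,j] = (1/(n-1)) · Σ_k (x_{k,i} - mean_i) · (x_{k,j} - mean_j), with n-1 = 4:
  s[U,U] = ((3.2)·(3.2) + (-1.8)·(-1.8) + (-0.8)·(-0.8) + (-0.8)·(-0.8) + (0.2)·(0.2)) / 4 = 14.8/4 = 3.7
  s[U,V] = ((3.2)·(2.2) + (-1.8)·(-0.8) + (-0.8)·(1.2) + (-0.8)·(-2.8) + (0.2)·(0.2)) / 4 = 9.8/4 = 2.45
  s[U,W] = ((3.2)·(-1.2) + (-1.8)·(-2.2) + (-0.8)·(-0.2) + (-0.8)·(1.8) + (0.2)·(1.8)) / 4 = -0.8/4 = -0.2
  s[V,V] = ((2.2)·(2.2) + (-0.8)·(-0.8) + (1.2)·(1.2) + (-2.8)·(-2.8) + (0.2)·(0.2)) / 4 = 14.8/4 = 3.7
  s[V,W] = ((2.2)·(-1.2) + (-0.8)·(-2.2) + (1.2)·(-0.2) + (-2.8)·(1.8) + (0.2)·(1.8)) / 4 = -5.8/4 = -1.45
  s[W,W] = ((-1.2)·(-1.2) + (-2.2)·(-2.2) + (-0.2)·(-0.2) + (1.8)·(1.8) + (1.8)·(1.8)) / 4 = 12.8/4 = 3.2
  Sample standard deviations s_i = √(s[i,i]):
  s(U) = √(3.7) = 1.9235
  s(V) = √(3.7) = 1.9235
  s(W) = √(3.2) = 1.7889

Step 3 — r_{ij} = s_{ij} / (s_i · s_j):
  r[U,U] = 1 (diagonal).
  r[U,V] = 2.45 / (1.9235 · 1.9235) = 2.45 / 3.7 = 0.6622
  r[U,W] = -0.2 / (1.9235 · 1.7889) = -0.2 / 3.4409 = -0.0581
  r[V,V] = 1 (diagonal).
  r[V,W] = -1.45 / (1.9235 · 1.7889) = -1.45 / 3.4409 = -0.4214
  r[W,W] = 1 (diagonal).

R is symmetric with unit diagonal. Assembling:

R = [[1, 0.6622, -0.0581],
 [0.6622, 1, -0.4214],
 [-0.0581, -0.4214, 1]]


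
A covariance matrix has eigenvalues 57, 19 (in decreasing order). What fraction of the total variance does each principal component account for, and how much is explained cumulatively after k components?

Step 1 — total variance = trace(Sigma) = Σ λ_i = 57 + 19 = 76.

Step 2 — fraction explained by component i = λ_i / Σ λ:
  PC1: 57/76 = 0.75
  PC2: 19/76 = 0.25

Step 3 — cumulative fraction after k components = (λ_1 + ... + λ_k) / Σ λ:
  k = 1: 57/76 = 0.75
  k = 2: (57 + 19)/76 = 76/76 = 1

Summary (fraction, with percent):

explained: PC1 0.75 (75%), PC2 0.25 (25%);  cumulative: 0.75, 1


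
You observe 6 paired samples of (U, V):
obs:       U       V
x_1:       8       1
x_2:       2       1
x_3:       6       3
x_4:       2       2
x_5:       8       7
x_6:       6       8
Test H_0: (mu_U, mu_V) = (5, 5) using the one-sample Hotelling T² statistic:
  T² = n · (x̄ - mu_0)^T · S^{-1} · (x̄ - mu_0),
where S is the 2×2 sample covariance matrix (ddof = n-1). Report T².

Step 1 — sample mean vector:
  mean(U) = (8 + 2 + 6 + 2 + 8 + 6) / 6 = 32/6 = 5.3333
  mean(V) = (1 + 1 + 3 + 2 + 7 + 8) / 6 = 22/6 = 3.6667
  x̄ = (5.3333, 3.6667),  deviation x̄ - mu_0 = (5.3333, 3.6667) - (5, 5) = (0.3333, -1.3333).

Step 2 — sample covariance matrix, S[i,j] = (1/(n-1)) · Σ_k (x_{k,i} - mean_i) · (x_{k,j} - mean_j), divisor n-1 = 5:
  S[U,U] = ((2.6667)·(2.6667) + (-3.3333)·(-3.3333) + (0.6667)·(0.6667) + (-3.3333)·(-3.3333) + (2.6667)·(2.6667) + (0.6667)·(0.6667)) / 5 = 37.3333/5 = 7.4667
  S[U,V] = ((2.6667)·(-2.6667) + (-3.3333)·(-2.6667) + (0.6667)·(-0.6667) + (-3.3333)·(-1.6667) + (2.6667)·(3.3333) + (0.6667)·(4.3333)) / 5 = 18.6667/5 = 3.7333
  S[V,V] = ((-2.6667)·(-2.6667) + (-2.6667)·(-2.6667) + (-0.6667)·(-0.6667) + (-1.6667)·(-1.6667) + (3.3333)·(3.3333) + (4.3333)·(4.3333)) / 5 = 47.3333/5 = 9.4667
  S = [[7.4667, 3.7333],
 [3.7333, 9.4667]].

Step 3 — invert S. det(S) = 7.4667·9.4667 - (3.7333)² = 56.7467.
  S^{-1} = (1/det) · [[d, -b], [-b, a]] = [[0.1668, -0.0658],
 [-0.0658, 0.1316]].

Step 4 — quadratic form (x̄ - mu_0)^T · S^{-1} · (x̄ - mu_0):
  S^{-1} · (x̄ - mu_0) = (0.1433, -0.1974),
  (x̄ - mu_0)^T · [...] = (0.3333)·(0.1433) + (-1.3333)·(-0.1974) = 0.3109.

Step 5 — scale by n: T² = 6 · 0.3109 = 1.8656.

T² ≈ 1.8656


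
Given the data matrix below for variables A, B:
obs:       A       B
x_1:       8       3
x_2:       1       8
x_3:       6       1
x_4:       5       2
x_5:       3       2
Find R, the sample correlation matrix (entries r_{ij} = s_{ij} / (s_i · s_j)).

Step 1 — column means:
  mean(A) = (8 + 1 + 6 + 5 + 3) / 5 = 23/5 = 4.6
  mean(B) = (3 + 8 + 1 + 2 + 2) / 5 = 16/5 = 3.2

Step 2 — sample variances and covariances s[i,j] = (1/(n-1)) · Σ_k (x_{k,i} - mean_i) · (x_{k,j} - mean_j), with n-1 = 4:
  s[A,A] = ((3.4)·(3.4) + (-3.6)·(-3.6) + (1.4)·(1.4) + (0.4)·(0.4) + (-1.6)·(-1.6)) / 4 = 29.2/4 = 7.3
  s[A,B] = ((3.4)·(-0.2) + (-3.6)·(4.8) + (1.4)·(-2.2) + (0.4)·(-1.2) + (-1.6)·(-1.2)) / 4 = -19.6/4 = -4.9
  s[B,B] = ((-0.2)·(-0.2) + (4.8)·(4.8) + (-2.2)·(-2.2) + (-1.2)·(-1.2) + (-1.2)·(-1.2)) / 4 = 30.8/4 = 7.7
  Sample standard deviations s_i = √(s[i,i]):
  s(A) = √(7.3) = 2.7019
  s(B) = √(7.7) = 2.7749

Step 3 — r_{ij} = s_{ij} / (s_i · s_j):
  r[A,A] = 1 (diagonal).
  r[A,B] = -4.9 / (2.7019 · 2.7749) = -4.9 / 7.4973 = -0.6536
  r[B,B] = 1 (diagonal).

R is symmetric with unit diagonal. Assembling:

R = [[1, -0.6536],
 [-0.6536, 1]]


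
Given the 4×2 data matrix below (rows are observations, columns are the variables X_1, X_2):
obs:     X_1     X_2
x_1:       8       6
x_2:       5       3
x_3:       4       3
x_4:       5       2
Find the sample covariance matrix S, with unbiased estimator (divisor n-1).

Step 1 — column means:
  mean(X_1) = (8 + 5 + 4 + 5) / 4 = 22/4 = 5.5
  mean(X_2) = (6 + 3 + 3 + 2) / 4 = 14/4 = 3.5

Step 2 — sample covariance S[i,j] = (1/(n-1)) · Σ_k (x_{k,i} - mean_i) · (x_{k,j} - mean_j), with n-1 = 3.
  S[X_1,X_1] = ((2.5)·(2.5) + (-0.5)·(-0.5) + (-1.5)·(-1.5) + (-0.5)·(-0.5)) / 3 = 9/3 = 3
  S[X_1,X_2] = ((2.5)·(2.5) + (-0.5)·(-0.5) + (-1.5)·(-0.5) + (-0.5)·(-1.5)) / 3 = 8/3 = 2.6667
  S[X_2,X_2] = ((2.5)·(2.5) + (-0.5)·(-0.5) + (-0.5)·(-0.5) + (-1.5)·(-1.5)) / 3 = 9/3 = 3

S is symmetric (S[j,i] = S[i,j]). Assembling:

S = [[3, 2.6667],
 [2.6667, 3]]


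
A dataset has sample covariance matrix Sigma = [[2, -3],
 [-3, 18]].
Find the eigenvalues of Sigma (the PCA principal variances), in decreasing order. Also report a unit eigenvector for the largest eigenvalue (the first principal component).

Step 1 — characteristic polynomial of 2×2 Sigma:
  det(Sigma - λI) = λ² - trace · λ + det = 0.
  trace = 2 + 18 = 20, det = 2·18 - (-3)² = 27.
Step 2 — discriminant:
  Δ = trace² - 4·det = 400 - 108 = 292.
Step 3 — eigenvalues:
  λ = (trace ± √Δ)/2 = (20 ± 17.088)/2,
  λ_1 = 18.544,  λ_2 = 1.456.

Step 4 — unit eigenvector for λ_1: solve (Sigma - λ_1 I)v = 0. First row:
  (2 - 18.544)·v_x + (-3)·v_y = 0, i.e. (-16.544)·v_x + (-3)·v_y = 0,
  so v ∝ (b, λ_1 - a) = (-3, 16.544); multiply by -1 so the first entry is positive: u = (3, -16.544).
  ||u|| = √((3)² + (-16.544)²) = √(282.7041) ≈ 16.8138,
  v_1 = u/||u|| ≈ (0.1784, -0.984) (||v_1|| = 1).

λ_1 = 18.544,  λ_2 = 1.456;  v_1 ≈ (0.1784, -0.984)


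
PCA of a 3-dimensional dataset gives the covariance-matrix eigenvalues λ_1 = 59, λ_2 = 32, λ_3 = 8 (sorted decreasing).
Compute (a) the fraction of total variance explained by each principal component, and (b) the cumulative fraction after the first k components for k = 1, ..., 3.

Step 1 — total variance = trace(Sigma) = Σ λ_i = 59 + 32 + 8 = 99.

Step 2 — fraction explained by component i = λ_i / Σ λ:
  PC1: 59/99 = 0.596
  PC2: 32/99 = 0.3232
  PC3: 8/99 = 0.0808

Step 3 — cumulative fraction after k components = (λ_1 + ... + λ_k) / Σ λ:
  k = 1: 59/99 = 0.596
  k = 2: (59 + 32)/99 = 91/99 = 0.9192
  k = 3: (59 + 32 + 8)/99 = 99/99 = 1

Summary (fraction, with percent):

explained: PC1 0.596 (59.6%), PC2 0.3232 (32.32%), PC3 0.0808 (8.08%);  cumulative: 0.596, 0.9192, 1


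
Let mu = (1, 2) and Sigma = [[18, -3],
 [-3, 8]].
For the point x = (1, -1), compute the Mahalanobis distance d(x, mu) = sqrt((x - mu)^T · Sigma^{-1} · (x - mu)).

Step 1 — centre the observation: (x - mu) = (0, -3).

Step 2 — invert Sigma. det(Sigma) = 18·8 - (-3)² = 135.
  Sigma^{-1} = (1/det) · [[d, -b], [-b, a]] = [[0.0593, 0.0222],
 [0.0222, 0.1333]].

Step 3 — form the quadratic (x - mu)^T · Sigma^{-1} · (x - mu):
  Sigma^{-1} · (x - mu) = (-0.0667, -0.4).
  (x - mu)^T · [Sigma^{-1} · (x - mu)] = (0)·(-0.0667) + (-3)·(-0.4) = 1.2.

Step 4 — take square root: d = √(1.2) ≈ 1.0954.

d(x, mu) = √(1.2) ≈ 1.0954


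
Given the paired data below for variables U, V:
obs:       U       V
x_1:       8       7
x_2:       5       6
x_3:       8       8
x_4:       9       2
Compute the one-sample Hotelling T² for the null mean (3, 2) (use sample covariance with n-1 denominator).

Step 1 — sample mean vector:
  mean(U) = (8 + 5 + 8 + 9) / 4 = 30/4 = 7.5
  mean(V) = (7 + 6 + 8 + 2) / 4 = 23/4 = 5.75
  x̄ = (7.5, 5.75),  deviation x̄ - mu_0 = (7.5, 5.75) - (3, 2) = (4.5, 3.75).

Step 2 — sample covariance matrix, S[i,j] = (1/(n-1)) · Σ_k (x_{k,i} - mean_i) · (x_{k,j} - mean_j), divisor n-1 = 3:
  S[U,U] = ((0.5)·(0.5) + (-2.5)·(-2.5) + (0.5)·(0.5) + (1.5)·(1.5)) / 3 = 9/3 = 3
  S[U,V] = ((0.5)·(1.25) + (-2.5)·(0.25) + (0.5)·(2.25) + (1.5)·(-3.75)) / 3 = -4.5/3 = -1.5
  S[V,V] = ((1.25)·(1.25) + (0.25)·(0.25) + (2.25)·(2.25) + (-3.75)·(-3.75)) / 3 = 20.75/3 = 6.9167
  S = [[3, -1.5],
 [-1.5, 6.9167]].

Step 3 — invert S. det(S) = 3·6.9167 - (-1.5)² = 18.5.
  S^{-1} = (1/det) · [[d, -b], [-b, a]] = [[0.3739, 0.0811],
 [0.0811, 0.1622]].

Step 4 — quadratic form (x̄ - mu_0)^T · S^{-1} · (x̄ - mu_0):
  S^{-1} · (x̄ - mu_0) = (1.9865, 0.973),
  (x̄ - mu_0)^T · [...] = (4.5)·(1.9865) + (3.75)·(0.973) = 12.5878.

Step 5 — scale by n: T² = 4 · 12.5878 = 50.3514.

T² ≈ 50.3514


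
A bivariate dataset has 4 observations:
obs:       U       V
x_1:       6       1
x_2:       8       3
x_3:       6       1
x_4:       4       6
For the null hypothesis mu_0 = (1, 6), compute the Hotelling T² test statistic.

Step 1 — sample mean vector:
  mean(U) = (6 + 8 + 6 + 4) / 4 = 24/4 = 6
  mean(V) = (1 + 3 + 1 + 6) / 4 = 11/4 = 2.75
  x̄ = (6, 2.75),  deviation x̄ - mu_0 = (6, 2.75) - (1, 6) = (5, -3.25).

Step 2 — sample covariance matrix, S[i,j] = (1/(n-1)) · Σ_k (x_{k,i} - mean_i) · (x_{k,j} - mean_j), divisor n-1 = 3:
  S[U,U] = ((0)·(0) + (2)·(2) + (0)·(0) + (-2)·(-2)) / 3 = 8/3 = 2.6667
  S[U,V] = ((0)·(-1.75) + (2)·(0.25) + (0)·(-1.75) + (-2)·(3.25)) / 3 = -6/3 = -2
  S[V,V] = ((-1.75)·(-1.75) + (0.25)·(0.25) + (-1.75)·(-1.75) + (3.25)·(3.25)) / 3 = 16.75/3 = 5.5833
  S = [[2.6667, -2],
 [-2, 5.5833]].

Step 3 — invert S. det(S) = 2.6667·5.5833 - (-2)² = 10.8889.
  S^{-1} = (1/det) · [[d, -b], [-b, a]] = [[0.5128, 0.1837],
 [0.1837, 0.2449]].

Step 4 — quadratic form (x̄ - mu_0)^T · S^{-1} · (x̄ - mu_0):
  S^{-1} · (x̄ - mu_0) = (1.9668, 0.1224),
  (x̄ - mu_0)^T · [...] = (5)·(1.9668) + (-3.25)·(0.1224) = 9.4362.

Step 5 — scale by n: T² = 4 · 9.4362 = 37.7449.

T² ≈ 37.7449


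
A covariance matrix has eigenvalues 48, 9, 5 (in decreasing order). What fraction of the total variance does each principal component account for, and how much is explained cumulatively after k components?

Step 1 — total variance = trace(Sigma) = Σ λ_i = 48 + 9 + 5 = 62.

Step 2 — fraction explained by component i = λ_i / Σ λ:
  PC1: 48/62 = 0.7742
  PC2: 9/62 = 0.1452
  PC3: 5/62 = 0.0806

Step 3 — cumulative fraction after k components = (λ_1 + ... + λ_k) / Σ λ:
  k = 1: 48/62 = 0.7742
  k = 2: (48 + 9)/62 = 57/62 = 0.9194
  k = 3: (48 + 9 + 5)/62 = 62/62 = 1

Summary (fraction, with percent):

explained: PC1 0.7742 (77.42%), PC2 0.1452 (14.52%), PC3 0.0806 (8.06%);  cumulative: 0.7742, 0.9194, 1


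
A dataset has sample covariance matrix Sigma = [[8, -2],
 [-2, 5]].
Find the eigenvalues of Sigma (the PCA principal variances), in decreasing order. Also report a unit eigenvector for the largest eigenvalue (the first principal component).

Step 1 — characteristic polynomial of 2×2 Sigma:
  det(Sigma - λI) = λ² - trace · λ + det = 0.
  trace = 8 + 5 = 13, det = 8·5 - (-2)² = 36.
Step 2 — discriminant:
  Δ = trace² - 4·det = 169 - 144 = 25.
Step 3 — eigenvalues:
  λ = (trace ± √Δ)/2 = (13 ± 5)/2,
  λ_1 = 9,  λ_2 = 4.

Step 4 — unit eigenvector for λ_1: solve (Sigma - λ_1 I)v = 0. First row:
  (8 - 9)·v_x + (-2)·v_y = 0, i.e. (-1)·v_x + (-2)·v_y = 0,
  so v ∝ (b, λ_1 - a) = (-2, 1); multiply by -1 so the first entry is positive: u = (2, -1).
  ||u|| = √((2)² + (-1)²) = √(5) ≈ 2.2361,
  v_1 = u/||u|| ≈ (0.8944, -0.4472) (||v_1|| = 1).

λ_1 = 9,  λ_2 = 4;  v_1 ≈ (0.8944, -0.4472)


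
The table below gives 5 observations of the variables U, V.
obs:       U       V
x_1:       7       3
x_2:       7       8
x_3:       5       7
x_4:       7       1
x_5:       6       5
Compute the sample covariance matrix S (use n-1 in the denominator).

Step 1 — column means:
  mean(U) = (7 + 7 + 5 + 7 + 6) / 5 = 32/5 = 6.4
  mean(V) = (3 + 8 + 7 + 1 + 5) / 5 = 24/5 = 4.8

Step 2 — sample covariance S[i,j] = (1/(n-1)) · Σ_k (x_{k,i} - mean_i) · (x_{k,j} - mean_j), with n-1 = 4.
  S[U,U] = ((0.6)·(0.6) + (0.6)·(0.6) + (-1.4)·(-1.4) + (0.6)·(0.6) + (-0.4)·(-0.4)) / 4 = 3.2/4 = 0.8
  S[U,V] = ((0.6)·(-1.8) + (0.6)·(3.2) + (-1.4)·(2.2) + (0.6)·(-3.8) + (-0.4)·(0.2)) / 4 = -4.6/4 = -1.15
  S[V,V] = ((-1.8)·(-1.8) + (3.2)·(3.2) + (2.2)·(2.2) + (-3.8)·(-3.8) + (0.2)·(0.2)) / 4 = 32.8/4 = 8.2

S is symmetric (S[j,i] = S[i,j]). Assembling:

S = [[0.8, -1.15],
 [-1.15, 8.2]]


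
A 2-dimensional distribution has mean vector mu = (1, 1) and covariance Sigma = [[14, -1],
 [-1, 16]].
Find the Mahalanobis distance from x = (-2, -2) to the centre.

Step 1 — centre the observation: (x - mu) = (-3, -3).

Step 2 — invert Sigma. det(Sigma) = 14·16 - (-1)² = 223.
  Sigma^{-1} = (1/det) · [[d, -b], [-b, a]] = [[0.0717, 0.0045],
 [0.0045, 0.0628]].

Step 3 — form the quadratic (x - mu)^T · Sigma^{-1} · (x - mu):
  Sigma^{-1} · (x - mu) = (-0.2287, -0.2018).
  (x - mu)^T · [Sigma^{-1} · (x - mu)] = (-3)·(-0.2287) + (-3)·(-0.2018) = 1.2915.

Step 4 — take square root: d = √(1.2915) ≈ 1.1364.

d(x, mu) = √(1.2915) ≈ 1.1364


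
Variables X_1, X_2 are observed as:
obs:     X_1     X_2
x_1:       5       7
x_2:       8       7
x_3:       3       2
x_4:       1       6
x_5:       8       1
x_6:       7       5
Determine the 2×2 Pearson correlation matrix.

Step 1 — column means:
  mean(X_1) = (5 + 8 + 3 + 1 + 8 + 7) / 6 = 32/6 = 5.3333
  mean(X_2) = (7 + 7 + 2 + 6 + 1 + 5) / 6 = 28/6 = 4.6667

Step 2 — sample variances and covariances s[i,j] = (1/(n-1)) · Σ_k (x_{k,i} - mean_i) · (x_{k,j} - mean_j), with n-1 = 5:
  s[X_1,X_1] = ((-0.3333)·(-0.3333) + (2.6667)·(2.6667) + (-2.3333)·(-2.3333) + (-4.3333)·(-4.3333) + (2.6667)·(2.6667) + (1.6667)·(1.6667)) / 5 = 41.3333/5 = 8.2667
  s[X_1,X_2] = ((-0.3333)·(2.3333) + (2.6667)·(2.3333) + (-2.3333)·(-2.6667) + (-4.3333)·(1.3333) + (2.6667)·(-3.6667) + (1.6667)·(0.3333)) / 5 = -3.3333/5 = -0.6667
  s[X_2,X_2] = ((2.3333)·(2.3333) + (2.3333)·(2.3333) + (-2.6667)·(-2.6667) + (1.3333)·(1.3333) + (-3.6667)·(-3.6667) + (0.3333)·(0.3333)) / 5 = 33.3333/5 = 6.6667
  Sample standard deviations s_i = √(s[i,i]):
  s(X_1) = √(8.2667) = 2.8752
  s(X_2) = √(6.6667) = 2.582

Step 3 — r_{ij} = s_{ij} / (s_i · s_j):
  r[X_1,X_1] = 1 (diagonal).
  r[X_1,X_2] = -0.6667 / (2.8752 · 2.582) = -0.6667 / 7.4237 = -0.0898
  r[X_2,X_2] = 1 (diagonal).

R is symmetric with unit diagonal. Assembling:

R = [[1, -0.0898],
 [-0.0898, 1]]


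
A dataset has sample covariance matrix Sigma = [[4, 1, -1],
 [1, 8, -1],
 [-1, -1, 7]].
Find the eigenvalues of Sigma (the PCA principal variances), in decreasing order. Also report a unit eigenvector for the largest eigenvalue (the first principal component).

Step 1 — characteristic polynomial p(λ) = det(λI - Sigma) = λ³ - tr·λ² + c_1·λ - det, where tr = trace, c_1 = sum of the principal 2×2 minors, det = det(Sigma):
  tr = 4 + 8 + 7 = 19,
  c_1 = (4·8 - (1)²) + (4·7 - (-1)²) + (8·7 - (-1)²) = 31 + 27 + 55 = 113,
  det = 4·(8·7 - (-1)²) - (1)·((1)·7 - (-1)·(-1)) + (-1)·((1)·(-1) - 8·(-1)) = 4·(55) - (1)·(6) + (-1)·(7) = 207.
  So p(λ) = λ³ - 19λ² + 113λ - 207.
Step 2 — look for an integer root (rational root theorem: any rational root is an integer divisor of 207). Testing λ = 9:
  p(9) = 729 - 1539 + 1017 - 207 = 0  ✓
  Dividing out (λ - 9): p(λ) = (λ - 9)(λ² - 10λ + 23).
Step 3 — remaining eigenvalues from the quadratic λ² - 10λ + 23 = 0:
  Δ = 10² - 4·23 = 100 - 92 = 8,  λ = (10 ± √8)/2 = (10 ± 2.8284)/2 ≈ 6.4142 or 3.5858.
  Sorted: λ_1 = 9,  λ_2 = 6.4142,  λ_3 = 3.5858  (check: sum = 19 = tr ✓).

Step 4 — unit eigenvector for λ_1 = 9: v spans the null space of (Sigma - λ_1 I), whose rows are
  r_1 = (-5, 1, -1),  r_2 = (1, -1, -1),  r_3 = (-1, -1, -2).
  v is orthogonal to every row, so take v ∝ r_1 × r_2 = ((1)·(-1) - (-1)·(-1), (-1)·(1) - (-5)·(-1), (-5)·(-1) - (1)·(1)) = (-2, -6, 4).
  Rescale (divide by 2; multiply by -1 so the first nonzero entry is positive): u = (1, 3, -2).
  ||u|| = √((1)² + (3)² + (-2)²) = √(14) ≈ 3.7417,  v_1 = u/||u|| ≈ (0.2673, 0.8018, -0.5345) (||v_1|| = 1).

λ_1 = 9,  λ_2 = 6.4142,  λ_3 = 3.5858;  v_1 ≈ (0.2673, 0.8018, -0.5345)


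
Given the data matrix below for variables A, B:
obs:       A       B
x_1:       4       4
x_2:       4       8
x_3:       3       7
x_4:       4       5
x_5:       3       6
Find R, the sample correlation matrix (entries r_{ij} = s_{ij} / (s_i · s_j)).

Step 1 — column means:
  mean(A) = (4 + 4 + 3 + 4 + 3) / 5 = 18/5 = 3.6
  mean(B) = (4 + 8 + 7 + 5 + 6) / 5 = 30/5 = 6

Step 2 — sample variances and covariances s[i,j] = (1/(n-1)) · Σ_k (x_{k,i} - mean_i) · (x_{k,j} - mean_j), with n-1 = 4:
  s[A,A] = ((0.4)·(0.4) + (0.4)·(0.4) + (-0.6)·(-0.6) + (0.4)·(0.4) + (-0.6)·(-0.6)) / 4 = 1.2/4 = 0.3
  s[A,B] = ((0.4)·(-2) + (0.4)·(2) + (-0.6)·(1) + (0.4)·(-1) + (-0.6)·(0)) / 4 = -1/4 = -0.25
  s[B,B] = ((-2)·(-2) + (2)·(2) + (1)·(1) + (-1)·(-1) + (0)·(0)) / 4 = 10/4 = 2.5
  Sample standard deviations s_i = √(s[i,i]):
  s(A) = √(0.3) = 0.5477
  s(B) = √(2.5) = 1.5811

Step 3 — r_{ij} = s_{ij} / (s_i · s_j):
  r[A,A] = 1 (diagonal).
  r[A,B] = -0.25 / (0.5477 · 1.5811) = -0.25 / 0.866 = -0.2887
  r[B,B] = 1 (diagonal).

R is symmetric with unit diagonal. Assembling:

R = [[1, -0.2887],
 [-0.2887, 1]]


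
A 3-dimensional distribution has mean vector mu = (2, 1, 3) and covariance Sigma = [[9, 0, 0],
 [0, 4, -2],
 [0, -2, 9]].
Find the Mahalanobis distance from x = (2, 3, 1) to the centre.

Step 1 — centre the observation: (x - mu) = (0, 2, -2).

Step 2 — invert Sigma (cofactor / det for 3×3, or solve directly):
  Sigma^{-1} = [[0.1111, 0, 0],
 [0, 0.2812, 0.0625],
 [0, 0.0625, 0.125]].

Step 3 — form the quadratic (x - mu)^T · Sigma^{-1} · (x - mu):
  Sigma^{-1} · (x - mu) = (0, 0.4375, -0.125).
  (x - mu)^T · [Sigma^{-1} · (x - mu)] = (0)·(0) + (2)·(0.4375) + (-2)·(-0.125) = 1.125.

Step 4 — take square root: d = √(1.125) ≈ 1.0607.

d(x, mu) = √(1.125) ≈ 1.0607


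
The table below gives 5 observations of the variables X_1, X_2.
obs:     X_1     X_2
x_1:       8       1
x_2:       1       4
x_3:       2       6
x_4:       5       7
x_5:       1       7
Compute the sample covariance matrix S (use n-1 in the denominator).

Step 1 — column means:
  mean(X_1) = (8 + 1 + 2 + 5 + 1) / 5 = 17/5 = 3.4
  mean(X_2) = (1 + 4 + 6 + 7 + 7) / 5 = 25/5 = 5

Step 2 — sample covariance S[i,j] = (1/(n-1)) · Σ_k (x_{k,i} - mean_i) · (x_{k,j} - mean_j), with n-1 = 4.
  S[X_1,X_1] = ((4.6)·(4.6) + (-2.4)·(-2.4) + (-1.4)·(-1.4) + (1.6)·(1.6) + (-2.4)·(-2.4)) / 4 = 37.2/4 = 9.3
  S[X_1,X_2] = ((4.6)·(-4) + (-2.4)·(-1) + (-1.4)·(1) + (1.6)·(2) + (-2.4)·(2)) / 4 = -19/4 = -4.75
  S[X_2,X_2] = ((-4)·(-4) + (-1)·(-1) + (1)·(1) + (2)·(2) + (2)·(2)) / 4 = 26/4 = 6.5

S is symmetric (S[j,i] = S[i,j]). Assembling:

S = [[9.3, -4.75],
 [-4.75, 6.5]]


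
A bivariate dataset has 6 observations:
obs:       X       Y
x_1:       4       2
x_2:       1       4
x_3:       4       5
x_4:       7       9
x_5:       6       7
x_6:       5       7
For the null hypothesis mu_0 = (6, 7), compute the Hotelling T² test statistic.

Step 1 — sample mean vector:
  mean(X) = (4 + 1 + 4 + 7 + 6 + 5) / 6 = 27/6 = 4.5
  mean(Y) = (2 + 4 + 5 + 9 + 7 + 7) / 6 = 34/6 = 5.6667
  x̄ = (4.5, 5.6667),  deviation x̄ - mu_0 = (4.5, 5.6667) - (6, 7) = (-1.5, -1.3333).

Step 2 — sample covariance matrix, S[i,j] = (1/(n-1)) · Σ_k (x_{k,i} - mean_i) · (x_{k,j} - mean_j), divisor n-1 = 5:
  S[X,X] = ((-0.5)·(-0.5) + (-3.5)·(-3.5) + (-0.5)·(-0.5) + (2.5)·(2.5) + (1.5)·(1.5) + (0.5)·(0.5)) / 5 = 21.5/5 = 4.3
  S[X,Y] = ((-0.5)·(-3.6667) + (-3.5)·(-1.6667) + (-0.5)·(-0.6667) + (2.5)·(3.3333) + (1.5)·(1.3333) + (0.5)·(1.3333)) / 5 = 19/5 = 3.8
  S[Y,Y] = ((-3.6667)·(-3.6667) + (-1.6667)·(-1.6667) + (-0.6667)·(-0.6667) + (3.3333)·(3.3333) + (1.3333)·(1.3333) + (1.3333)·(1.3333)) / 5 = 31.3333/5 = 6.2667
  S = [[4.3, 3.8],
 [3.8, 6.2667]].

Step 3 — invert S. det(S) = 4.3·6.2667 - (3.8)² = 12.5067.
  S^{-1} = (1/det) · [[d, -b], [-b, a]] = [[0.5011, -0.3038],
 [-0.3038, 0.3438]].

Step 4 — quadratic form (x̄ - mu_0)^T · S^{-1} · (x̄ - mu_0):
  S^{-1} · (x̄ - mu_0) = (-0.3465, -0.0027),
  (x̄ - mu_0)^T · [...] = (-1.5)·(-0.3465) + (-1.3333)·(-0.0027) = 0.5233.

Step 5 — scale by n: T² = 6 · 0.5233 = 3.1397.

T² ≈ 3.1397


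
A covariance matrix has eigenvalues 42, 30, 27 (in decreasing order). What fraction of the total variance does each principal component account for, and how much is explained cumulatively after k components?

Step 1 — total variance = trace(Sigma) = Σ λ_i = 42 + 30 + 27 = 99.

Step 2 — fraction explained by component i = λ_i / Σ λ:
  PC1: 42/99 = 0.4242
  PC2: 30/99 = 0.303
  PC3: 27/99 = 0.2727

Step 3 — cumulative fraction after k components = (λ_1 + ... + λ_k) / Σ λ:
  k = 1: 42/99 = 0.4242
  k = 2: (42 + 30)/99 = 72/99 = 0.7273
  k = 3: (42 + 30 + 27)/99 = 99/99 = 1

Summary (fraction, with percent):

explained: PC1 0.4242 (42.42%), PC2 0.303 (30.3%), PC3 0.2727 (27.27%);  cumulative: 0.4242, 0.7273, 1


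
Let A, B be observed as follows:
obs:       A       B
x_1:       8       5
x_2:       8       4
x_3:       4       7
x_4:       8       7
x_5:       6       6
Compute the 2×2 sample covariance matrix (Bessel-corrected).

Step 1 — column means:
  mean(A) = (8 + 8 + 4 + 8 + 6) / 5 = 34/5 = 6.8
  mean(B) = (5 + 4 + 7 + 7 + 6) / 5 = 29/5 = 5.8

Step 2 — sample covariance S[i,j] = (1/(n-1)) · Σ_k (x_{k,i} - mean_i) · (x_{k,j} - mean_j), with n-1 = 4.
  S[A,A] = ((1.2)·(1.2) + (1.2)·(1.2) + (-2.8)·(-2.8) + (1.2)·(1.2) + (-0.8)·(-0.8)) / 4 = 12.8/4 = 3.2
  S[A,B] = ((1.2)·(-0.8) + (1.2)·(-1.8) + (-2.8)·(1.2) + (1.2)·(1.2) + (-0.8)·(0.2)) / 4 = -5.2/4 = -1.3
  S[B,B] = ((-0.8)·(-0.8) + (-1.8)·(-1.8) + (1.2)·(1.2) + (1.2)·(1.2) + (0.2)·(0.2)) / 4 = 6.8/4 = 1.7

S is symmetric (S[j,i] = S[i,j]). Assembling:

S = [[3.2, -1.3],
 [-1.3, 1.7]]
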